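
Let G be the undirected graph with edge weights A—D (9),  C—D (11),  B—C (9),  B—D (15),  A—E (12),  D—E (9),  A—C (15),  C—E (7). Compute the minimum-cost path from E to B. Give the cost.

16

Some routes from E to B:
E → D → C → B: 9 + 11 + 9 = 29
E → A → C → B: 12 + 15 + 9 = 36
E → C → B: 7 + 9 = 16
E → A → D → B: 12 + 9 + 15 = 36
E → D → B: 9 + 15 = 24
E → C → D → B: 7 + 11 + 15 = 33
The minimum is 16.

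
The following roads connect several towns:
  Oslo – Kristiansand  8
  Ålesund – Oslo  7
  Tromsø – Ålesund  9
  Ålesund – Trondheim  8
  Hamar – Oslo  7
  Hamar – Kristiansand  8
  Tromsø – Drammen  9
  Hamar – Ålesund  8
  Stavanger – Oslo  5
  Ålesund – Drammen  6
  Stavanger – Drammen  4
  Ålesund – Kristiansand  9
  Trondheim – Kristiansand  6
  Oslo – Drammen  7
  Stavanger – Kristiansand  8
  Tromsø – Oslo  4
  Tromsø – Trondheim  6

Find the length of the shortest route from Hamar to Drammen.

A few of the Hamar→Drammen routes:
Hamar → Oslo → Drammen: 7 + 7 = 14
Hamar → Ålesund → Drammen: 8 + 6 = 14
Hamar → Oslo → Tromsø → Drammen: 7 + 4 + 9 = 20
Hamar → Kristiansand → Stavanger → Drammen: 8 + 8 + 4 = 20
Hamar → Oslo → Stavanger → Drammen: 7 + 5 + 4 = 16
Hamar → Oslo → Ålesund → Drammen: 7 + 7 + 6 = 20
The minimum is 14.

14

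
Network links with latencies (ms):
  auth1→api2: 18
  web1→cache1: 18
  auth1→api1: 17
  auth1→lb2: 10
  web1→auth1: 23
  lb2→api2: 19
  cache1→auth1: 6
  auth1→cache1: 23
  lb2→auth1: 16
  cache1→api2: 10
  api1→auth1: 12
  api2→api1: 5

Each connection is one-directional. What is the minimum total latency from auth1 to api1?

Paths from auth1 to api1:
auth1 → api2 → api1: 18 + 5 = 23
auth1 → cache1 → api2 → api1: 23 + 10 + 5 = 38
auth1 → lb2 → api2 → api1: 10 + 19 + 5 = 34
auth1 → api1: 17
Best route has total 17 ms.

17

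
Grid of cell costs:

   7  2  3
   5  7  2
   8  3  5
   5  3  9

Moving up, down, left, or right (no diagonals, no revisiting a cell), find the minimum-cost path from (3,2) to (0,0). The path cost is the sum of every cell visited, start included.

Take (3,2) → (2,2) → (1,2) → (0,2) → (0,1) → (0,0) for a total of 9 + 5 + 2 + 3 + 2 + 7 = 28.

28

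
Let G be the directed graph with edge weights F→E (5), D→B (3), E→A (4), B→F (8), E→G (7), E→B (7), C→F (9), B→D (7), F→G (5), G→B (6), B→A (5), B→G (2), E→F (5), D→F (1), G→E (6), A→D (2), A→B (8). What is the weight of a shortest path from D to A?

8

A few of the D→A routes:
D - B - G - E - A: 3 + 2 + 6 + 4 = 15
D - B - A: 3 + 5 = 8
D - F - G - E - A: 1 + 5 + 6 + 4 = 16
D - F - G - B - A: 1 + 5 + 6 + 5 = 17
D - F - E - A: 1 + 5 + 4 = 10
The minimum is 8.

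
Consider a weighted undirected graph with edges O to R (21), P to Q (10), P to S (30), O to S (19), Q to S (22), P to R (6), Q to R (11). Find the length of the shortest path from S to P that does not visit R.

30

Paths from S to P avoiding R:
S - P: 30
S - Q - P: 22 + 10 = 32
Shortest: 30.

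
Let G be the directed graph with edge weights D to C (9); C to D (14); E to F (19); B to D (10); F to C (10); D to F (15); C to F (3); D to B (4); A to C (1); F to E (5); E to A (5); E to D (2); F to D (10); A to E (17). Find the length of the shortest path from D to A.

22

Routes from D to A:
D - C - F - E - A: 9 + 3 + 5 + 5 = 22
D - F - E - A: 15 + 5 + 5 = 25
Best route has total 22.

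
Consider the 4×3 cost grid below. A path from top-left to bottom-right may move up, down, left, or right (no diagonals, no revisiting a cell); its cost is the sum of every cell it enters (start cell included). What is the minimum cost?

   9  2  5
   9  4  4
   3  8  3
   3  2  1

23

Best path: [0,0]→[0,1]→[1,1]→[1,2]→[2,2]→[3,2]
Cost: 9 + 2 + 4 + 4 + 3 + 1 = 23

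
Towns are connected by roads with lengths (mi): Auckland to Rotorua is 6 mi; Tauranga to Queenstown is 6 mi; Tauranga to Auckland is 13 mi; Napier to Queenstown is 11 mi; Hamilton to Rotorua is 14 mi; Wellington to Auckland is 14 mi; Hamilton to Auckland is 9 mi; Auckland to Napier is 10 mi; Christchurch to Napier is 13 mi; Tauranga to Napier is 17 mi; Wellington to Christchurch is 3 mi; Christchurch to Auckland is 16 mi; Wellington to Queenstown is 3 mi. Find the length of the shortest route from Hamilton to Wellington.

23

Checking several routes:
Hamilton → Auckland → Christchurch → Wellington: 9 + 16 + 3 = 28
Hamilton → Auckland → Wellington: 9 + 14 = 23
Hamilton → Auckland → Tauranga → Queenstown → Wellington: 9 + 13 + 6 + 3 = 31
Best route has total 23 mi.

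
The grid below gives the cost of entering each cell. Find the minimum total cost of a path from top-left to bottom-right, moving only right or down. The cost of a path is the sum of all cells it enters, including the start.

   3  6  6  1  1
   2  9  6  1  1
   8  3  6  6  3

One optimal route is [0,0]→[0,1]→[0,2]→[0,3]→[0,4]→[1,4]→[2,4].
Its cost is 3 + 6 + 6 + 1 + 1 + 1 + 3 = 21.

21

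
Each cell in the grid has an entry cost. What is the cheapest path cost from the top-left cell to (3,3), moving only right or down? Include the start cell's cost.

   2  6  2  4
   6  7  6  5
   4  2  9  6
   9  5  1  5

Path r0c0 -> r1c0 -> r2c0 -> r2c1 -> r3c1 -> r3c2 -> r3c3: 2 + 6 + 4 + 2 + 5 + 1 + 5 = 25.
For comparison, the top-then-right route costs 30.

25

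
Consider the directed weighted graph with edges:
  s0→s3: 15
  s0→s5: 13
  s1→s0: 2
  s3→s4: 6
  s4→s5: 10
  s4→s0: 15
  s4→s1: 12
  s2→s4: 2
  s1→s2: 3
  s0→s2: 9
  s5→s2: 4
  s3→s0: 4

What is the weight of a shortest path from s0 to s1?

Candidate routes:
s0 - s3 - s4 - s1: 15 + 6 + 12 = 33
s0 - s2 - s4 - s1: 9 + 2 + 12 = 23
s0 - s5 - s2 - s4 - s1: 13 + 4 + 2 + 12 = 31
Best route has total 23.

23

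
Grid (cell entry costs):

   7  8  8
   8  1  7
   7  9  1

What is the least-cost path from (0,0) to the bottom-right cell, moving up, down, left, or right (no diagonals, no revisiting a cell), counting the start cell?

Take (0,0) (0,1) (1,1) (1,2) (2,2) for a total of 7 + 8 + 1 + 7 + 1 = 24.

24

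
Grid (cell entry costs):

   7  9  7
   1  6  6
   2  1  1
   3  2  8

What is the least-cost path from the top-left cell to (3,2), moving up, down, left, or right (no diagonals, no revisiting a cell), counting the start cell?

One optimal route is r0c0 r1c0 r2c0 r2c1 r2c2 r3c2.
Its cost is 7 + 1 + 2 + 1 + 1 + 8 = 20.

20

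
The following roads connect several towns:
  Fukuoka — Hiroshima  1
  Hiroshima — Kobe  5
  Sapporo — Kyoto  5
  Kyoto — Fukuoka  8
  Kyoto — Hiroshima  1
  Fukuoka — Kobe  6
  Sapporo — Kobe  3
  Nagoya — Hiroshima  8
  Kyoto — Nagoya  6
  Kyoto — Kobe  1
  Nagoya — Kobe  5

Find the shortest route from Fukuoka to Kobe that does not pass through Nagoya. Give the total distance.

Comparing a few candidate routes:
Fukuoka→Hiroshima→Kyoto→Sapporo→Kobe: 1 + 1 + 5 + 3 = 10
Fukuoka→Hiroshima→Kyoto→Kobe: 1 + 1 + 1 = 3
Fukuoka→Kobe: 6
Fukuoka→Kyoto→Kobe: 8 + 1 = 9
Fukuoka→Hiroshima→Kobe: 1 + 5 = 6
Shortest: 3.

3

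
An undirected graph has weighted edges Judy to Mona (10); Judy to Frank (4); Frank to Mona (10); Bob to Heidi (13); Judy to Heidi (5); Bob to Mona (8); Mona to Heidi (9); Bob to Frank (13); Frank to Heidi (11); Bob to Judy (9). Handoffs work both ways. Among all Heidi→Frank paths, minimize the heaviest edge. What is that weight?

Some routes from Heidi to Frank:
Heidi -> Judy -> Frank: max(5, 4) = 5
Heidi -> Mona -> Bob -> Judy -> Frank: max(9, 8, 9, 4) = 9
Heidi -> Mona -> Judy -> Frank: max(9, 10, 4) = 10
Heidi -> Mona -> Frank: max(9, 10) = 10
Smallest bottleneck: 5.

5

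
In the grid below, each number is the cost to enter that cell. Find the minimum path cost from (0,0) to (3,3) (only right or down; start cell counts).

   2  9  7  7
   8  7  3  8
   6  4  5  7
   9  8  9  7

39

Best path: r0c0 → r1c0 → r1c1 → r1c2 → r2c2 → r2c3 → r3c3
Cost: 2 + 8 + 7 + 3 + 5 + 7 + 7 = 39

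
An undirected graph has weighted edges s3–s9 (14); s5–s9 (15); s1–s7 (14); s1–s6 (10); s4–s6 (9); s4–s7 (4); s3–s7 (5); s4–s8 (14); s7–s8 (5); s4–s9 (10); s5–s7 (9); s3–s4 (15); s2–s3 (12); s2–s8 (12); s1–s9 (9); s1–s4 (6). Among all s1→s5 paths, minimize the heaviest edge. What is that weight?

9

Some routes from s1 to s5:
s1→s7→s5: max(14, 9) = 14
s1→s9→s4→s7→s5: max(9, 10, 4, 9) = 10
s1→s6→s4→s7→s5: max(10, 9, 4, 9) = 10
s1→s4→s7→s5: max(6, 4, 9) = 9
s1→s9→s3→s2→s8→s7→s5: max(9, 14, 12, 12, 5, 9) = 14
Best route has worst link 9.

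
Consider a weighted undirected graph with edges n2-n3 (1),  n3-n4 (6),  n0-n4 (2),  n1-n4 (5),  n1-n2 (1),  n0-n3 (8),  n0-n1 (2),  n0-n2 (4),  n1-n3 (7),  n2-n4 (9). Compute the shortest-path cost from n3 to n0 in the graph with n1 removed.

5

A few of the n3→n0 routes:
n3 → n2 → n0: 1 + 4 = 5
n3 → n0: 8
n3 → n4 → n0: 6 + 2 = 8
Shortest: 5.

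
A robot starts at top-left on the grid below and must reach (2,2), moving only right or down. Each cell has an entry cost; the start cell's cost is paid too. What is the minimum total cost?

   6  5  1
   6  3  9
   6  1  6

Cheapest: [0,0] -> [0,1] -> [1,1] -> [2,1] -> [2,2]
  6 + 5 + 3 + 1 + 6 = 21
(Top row then right column would cost 27.)

21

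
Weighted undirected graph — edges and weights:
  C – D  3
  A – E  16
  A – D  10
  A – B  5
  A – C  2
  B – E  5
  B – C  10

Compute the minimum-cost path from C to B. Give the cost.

Comparing a few candidate routes:
C → B: 10
C → D → A → B: 3 + 10 + 5 = 18
C → A → B: 2 + 5 = 7
The minimum is 7.

7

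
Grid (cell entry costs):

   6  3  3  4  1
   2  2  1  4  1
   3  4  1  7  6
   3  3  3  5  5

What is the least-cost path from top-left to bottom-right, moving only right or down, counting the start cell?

Take (0,0) (1,0) (1,1) (1,2) (2,2) (3,2) (3,3) (3,4) for a total of 6 + 2 + 2 + 1 + 1 + 3 + 5 + 5 = 25.

25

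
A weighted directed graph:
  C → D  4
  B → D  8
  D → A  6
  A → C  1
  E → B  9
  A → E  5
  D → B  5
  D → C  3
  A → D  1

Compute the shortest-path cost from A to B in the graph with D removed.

Paths from A to B avoiding D:
A → E → B: 5 + 9 = 14
Best route has total 14.

14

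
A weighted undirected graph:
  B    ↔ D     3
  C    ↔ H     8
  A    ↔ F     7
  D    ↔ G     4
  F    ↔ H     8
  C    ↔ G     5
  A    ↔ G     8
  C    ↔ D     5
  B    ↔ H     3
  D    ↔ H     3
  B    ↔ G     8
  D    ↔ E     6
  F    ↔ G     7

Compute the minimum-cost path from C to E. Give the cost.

Some routes from C to E:
C - H - B - D - E: 8 + 3 + 3 + 6 = 20
C - D - E: 5 + 6 = 11
C - G - D - E: 5 + 4 + 6 = 15
C - H - D - E: 8 + 3 + 6 = 17
Best route has total 11.

11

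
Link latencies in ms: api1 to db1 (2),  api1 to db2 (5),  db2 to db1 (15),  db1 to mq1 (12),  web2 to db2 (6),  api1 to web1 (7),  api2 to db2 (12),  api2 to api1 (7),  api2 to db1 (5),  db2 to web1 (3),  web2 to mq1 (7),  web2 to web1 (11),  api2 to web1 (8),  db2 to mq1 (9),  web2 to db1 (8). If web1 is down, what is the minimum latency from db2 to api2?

Some routes from db2 to api2 avoiding web1:
db2 → api1 → db1 → api2: 5 + 2 + 5 = 12
db2 → api1 → api2: 5 + 7 = 12
db2 → web2 → db1 → api2: 6 + 8 + 5 = 19
db2 → api2: 12
Best route has total 12 ms.

12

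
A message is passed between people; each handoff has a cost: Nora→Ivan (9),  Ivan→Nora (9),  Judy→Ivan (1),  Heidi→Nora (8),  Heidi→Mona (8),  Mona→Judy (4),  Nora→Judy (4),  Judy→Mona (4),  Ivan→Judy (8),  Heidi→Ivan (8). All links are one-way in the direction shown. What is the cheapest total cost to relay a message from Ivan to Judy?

8

Routes from Ivan to Judy:
Ivan -> Nora -> Judy: 9 + 4 = 13
Ivan -> Judy: 8
The minimum is 8.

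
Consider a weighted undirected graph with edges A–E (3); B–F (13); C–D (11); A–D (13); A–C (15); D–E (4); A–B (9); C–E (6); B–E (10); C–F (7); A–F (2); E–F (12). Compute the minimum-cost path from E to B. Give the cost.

10

Comparing a few candidate routes:
E-C-F-A-B: 6 + 7 + 2 + 9 = 24
E-A-F-B: 3 + 2 + 13 = 18
E-A-B: 3 + 9 = 12
E-F-A-B: 12 + 2 + 9 = 23
E-B: 10
E-F-B: 12 + 13 = 25
Best route has total 10.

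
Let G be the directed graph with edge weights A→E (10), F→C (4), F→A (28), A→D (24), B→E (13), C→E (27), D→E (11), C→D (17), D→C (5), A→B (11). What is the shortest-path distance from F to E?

Candidate routes:
F-C-D-E: 4 + 17 + 11 = 32
F-C-E: 4 + 27 = 31
F-A-E: 28 + 10 = 38
F-A-B-E: 28 + 11 + 13 = 52
F-A-D-E: 28 + 24 + 11 = 63
F-A-D-C-E: 28 + 24 + 5 + 27 = 84
Best route has total 31.

31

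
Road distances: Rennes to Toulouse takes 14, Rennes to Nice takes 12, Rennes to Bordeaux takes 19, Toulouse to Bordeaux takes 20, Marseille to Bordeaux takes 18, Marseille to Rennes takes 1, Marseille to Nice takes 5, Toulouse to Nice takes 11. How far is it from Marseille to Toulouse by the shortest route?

Checking several routes:
Marseille→Rennes→Toulouse: 1 + 14 = 15
Marseille→Nice→Toulouse: 5 + 11 = 16
Marseille→Rennes→Nice→Toulouse: 1 + 12 + 11 = 24
Marseille→Nice→Rennes→Toulouse: 5 + 12 + 14 = 31
Best route has total 15.

15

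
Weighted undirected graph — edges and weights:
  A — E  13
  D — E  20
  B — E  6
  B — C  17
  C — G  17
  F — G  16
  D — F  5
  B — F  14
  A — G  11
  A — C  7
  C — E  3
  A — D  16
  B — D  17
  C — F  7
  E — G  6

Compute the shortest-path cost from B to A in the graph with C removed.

19

Checking several routes:
B -> E -> G -> A: 6 + 6 + 11 = 23
B -> F -> G -> A: 14 + 16 + 11 = 41
B -> F -> D -> A: 14 + 5 + 16 = 35
B -> E -> A: 6 + 13 = 19
B -> E -> D -> A: 6 + 20 + 16 = 42
B -> D -> A: 17 + 16 = 33
Shortest: 19.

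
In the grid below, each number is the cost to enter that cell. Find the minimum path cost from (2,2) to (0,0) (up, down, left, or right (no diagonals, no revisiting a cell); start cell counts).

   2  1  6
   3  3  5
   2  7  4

15

Best path: r2c2 r1c2 r1c1 r0c1 r0c0
Cost: 4 + 5 + 3 + 1 + 2 = 15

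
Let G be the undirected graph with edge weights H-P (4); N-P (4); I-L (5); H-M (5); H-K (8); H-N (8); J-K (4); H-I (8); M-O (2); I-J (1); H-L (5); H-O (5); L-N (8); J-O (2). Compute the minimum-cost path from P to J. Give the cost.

Checking several routes:
P→H→O→J: 4 + 5 + 2 = 11
P→H→I→J: 4 + 8 + 1 = 13
P→H→K→J: 4 + 8 + 4 = 16
P→H→L→I→J: 4 + 5 + 5 + 1 = 15
P→H→M→O→J: 4 + 5 + 2 + 2 = 13
The minimum is 11.

11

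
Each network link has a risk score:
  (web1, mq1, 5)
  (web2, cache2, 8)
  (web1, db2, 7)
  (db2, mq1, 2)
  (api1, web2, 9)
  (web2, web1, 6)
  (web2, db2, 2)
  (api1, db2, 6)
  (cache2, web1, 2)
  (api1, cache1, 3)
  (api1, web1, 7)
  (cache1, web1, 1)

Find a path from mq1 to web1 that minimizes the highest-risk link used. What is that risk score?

Checking several routes:
mq1-db2-api1-cache1-web1: max(2, 6, 3, 1) = 6
mq1-db2-web1: max(2, 7) = 7
mq1-db2-web2-web1: max(2, 2, 6) = 6
mq1-web1: max(5) = 5
mq1-db2-api1-web1: max(2, 6, 7) = 7
The minimum achievable maximum is 5.

5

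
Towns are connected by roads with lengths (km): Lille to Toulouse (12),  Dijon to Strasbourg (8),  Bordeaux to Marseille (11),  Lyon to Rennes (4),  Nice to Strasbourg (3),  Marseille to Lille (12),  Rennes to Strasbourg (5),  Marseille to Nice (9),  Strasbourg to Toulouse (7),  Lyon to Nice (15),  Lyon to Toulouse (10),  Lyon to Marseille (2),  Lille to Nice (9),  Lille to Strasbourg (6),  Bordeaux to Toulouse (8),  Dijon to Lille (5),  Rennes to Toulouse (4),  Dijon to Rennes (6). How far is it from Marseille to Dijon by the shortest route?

12

Some routes from Marseille to Dijon:
Marseille-Lyon-Rennes-Dijon: 2 + 4 + 6 = 12
Marseille-Lille-Dijon: 12 + 5 = 17
Marseille-Lyon-Rennes-Strasbourg-Dijon: 2 + 4 + 5 + 8 = 19
Marseille-Lyon-Toulouse-Rennes-Dijon: 2 + 10 + 4 + 6 = 22
Marseille-Nice-Strasbourg-Dijon: 9 + 3 + 8 = 20
The minimum is 12 km.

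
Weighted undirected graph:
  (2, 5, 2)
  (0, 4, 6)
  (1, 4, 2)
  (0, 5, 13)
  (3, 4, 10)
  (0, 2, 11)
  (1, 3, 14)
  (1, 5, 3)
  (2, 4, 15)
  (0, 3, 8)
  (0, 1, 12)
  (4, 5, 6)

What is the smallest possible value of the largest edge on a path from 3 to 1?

Some routes from 3 to 1:
3→4→5→1: max(10, 6, 3) = 10
3→0→4→5→1: max(8, 6, 6, 3) = 8
3→0→4→1: max(8, 6, 2) = 8
3→4→1: max(10, 2) = 10
Best route has worst link 8.

8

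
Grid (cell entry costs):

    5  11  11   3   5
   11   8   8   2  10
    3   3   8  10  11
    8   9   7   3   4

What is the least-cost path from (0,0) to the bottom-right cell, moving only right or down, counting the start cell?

Cheapest: r0c0 -> r1c0 -> r2c0 -> r2c1 -> r2c2 -> r3c2 -> r3c3 -> r3c4
  5 + 11 + 3 + 3 + 8 + 7 + 3 + 4 = 44

44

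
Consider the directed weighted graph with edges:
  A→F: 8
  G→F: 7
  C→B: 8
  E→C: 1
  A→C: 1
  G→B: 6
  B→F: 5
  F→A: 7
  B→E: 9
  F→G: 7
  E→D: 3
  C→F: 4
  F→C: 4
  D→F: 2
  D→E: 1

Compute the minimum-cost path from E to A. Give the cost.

Candidate routes:
E -> D -> F -> A: 3 + 2 + 7 = 12
E -> C -> F -> A: 1 + 4 + 7 = 12
E -> C -> B -> F -> A: 1 + 8 + 5 + 7 = 21
Shortest: 12.

12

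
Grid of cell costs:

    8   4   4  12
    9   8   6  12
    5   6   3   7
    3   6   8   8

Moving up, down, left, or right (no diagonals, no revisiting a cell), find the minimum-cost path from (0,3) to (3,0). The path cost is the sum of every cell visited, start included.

Path r0c3 → r0c2 → r1c2 → r2c2 → r2c1 → r2c0 → r3c0: 12 + 4 + 6 + 3 + 6 + 5 + 3 = 39.

39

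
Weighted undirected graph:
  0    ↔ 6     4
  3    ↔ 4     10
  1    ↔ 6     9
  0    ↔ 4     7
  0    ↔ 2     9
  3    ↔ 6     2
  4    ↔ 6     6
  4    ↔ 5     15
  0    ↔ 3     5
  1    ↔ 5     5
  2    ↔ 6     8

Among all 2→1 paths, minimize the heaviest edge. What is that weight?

A few of the 2→1 routes:
2-0-3-6-1: max(9, 5, 2, 9) = 9
2-6-1: max(8, 9) = 9
2-0-4-6-1: max(9, 7, 6, 9) = 9
2-0-6-1: max(9, 4, 9) = 9
Smallest bottleneck: 9.

9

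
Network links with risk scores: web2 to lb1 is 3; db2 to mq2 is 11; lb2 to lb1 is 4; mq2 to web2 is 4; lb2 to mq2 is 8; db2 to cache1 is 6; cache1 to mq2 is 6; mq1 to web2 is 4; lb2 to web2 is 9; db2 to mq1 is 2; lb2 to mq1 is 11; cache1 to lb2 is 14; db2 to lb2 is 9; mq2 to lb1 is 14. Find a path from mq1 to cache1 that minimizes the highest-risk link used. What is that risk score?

Checking several routes:
mq1→web2→lb1→lb2→mq2→cache1: max(4, 3, 4, 8, 6) = 8
mq1→web2→mq2→lb2→db2→cache1: max(4, 4, 8, 9, 6) = 9
mq1→db2→cache1: max(2, 6) = 6
mq1→web2→lb2→mq2→cache1: max(4, 9, 8, 6) = 9
mq1→web2→lb2→db2→cache1: max(4, 9, 9, 6) = 9
mq1→web2→mq2→cache1: max(4, 4, 6) = 6
The minimum achievable maximum is 6.

6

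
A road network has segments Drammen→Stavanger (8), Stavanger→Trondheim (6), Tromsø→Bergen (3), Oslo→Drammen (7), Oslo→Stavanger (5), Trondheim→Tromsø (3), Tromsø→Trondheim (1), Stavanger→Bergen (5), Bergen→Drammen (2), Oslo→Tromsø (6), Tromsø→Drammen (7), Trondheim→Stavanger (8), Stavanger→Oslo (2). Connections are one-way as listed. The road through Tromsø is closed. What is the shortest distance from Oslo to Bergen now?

Routes from Oslo to Bergen avoiding Tromsø:
Oslo-Stavanger-Bergen: 5 + 5 = 10
Oslo-Drammen-Stavanger-Bergen: 7 + 8 + 5 = 20
Best route has total 10 mi.

10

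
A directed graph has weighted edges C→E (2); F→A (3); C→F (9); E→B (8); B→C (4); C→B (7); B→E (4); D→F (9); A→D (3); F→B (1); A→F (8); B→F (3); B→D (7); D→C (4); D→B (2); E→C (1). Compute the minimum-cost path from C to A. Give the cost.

Checking several routes:
C → B → F → A: 7 + 3 + 3 = 13
C → F → A: 9 + 3 = 12
C → B → D → F → A: 7 + 7 + 9 + 3 = 26
C → E → B → F → A: 2 + 8 + 3 + 3 = 16
Shortest: 12.

12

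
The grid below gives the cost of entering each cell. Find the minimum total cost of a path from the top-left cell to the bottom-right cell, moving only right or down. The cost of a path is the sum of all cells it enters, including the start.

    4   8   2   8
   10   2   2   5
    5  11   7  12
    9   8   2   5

30

Best path: [0,0]→[0,1]→[0,2]→[1,2]→[2,2]→[3,2]→[3,3]
Cost: 4 + 8 + 2 + 2 + 7 + 2 + 5 = 30
(Top row then right column would cost 44.)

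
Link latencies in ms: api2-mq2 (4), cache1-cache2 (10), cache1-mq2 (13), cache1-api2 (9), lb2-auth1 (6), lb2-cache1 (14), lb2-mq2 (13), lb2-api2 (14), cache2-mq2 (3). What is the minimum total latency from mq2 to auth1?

19

Some routes from mq2 to auth1:
mq2-cache2-cache1-lb2-auth1: 3 + 10 + 14 + 6 = 33
mq2-cache1-lb2-auth1: 13 + 14 + 6 = 33
mq2-api2-cache1-lb2-auth1: 4 + 9 + 14 + 6 = 33
mq2-lb2-auth1: 13 + 6 = 19
mq2-api2-lb2-auth1: 4 + 14 + 6 = 24
Best route has total 19 ms.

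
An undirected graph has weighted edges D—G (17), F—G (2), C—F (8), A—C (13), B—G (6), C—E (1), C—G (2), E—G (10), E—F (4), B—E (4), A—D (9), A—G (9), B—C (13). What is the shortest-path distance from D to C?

19

A few of the D→C routes:
D → G → F → E → C: 17 + 2 + 4 + 1 = 24
D → A → C: 9 + 13 = 22
D → G → C: 17 + 2 = 19
D → A → G → C: 9 + 9 + 2 = 20
D → A → G → F → E → C: 9 + 9 + 2 + 4 + 1 = 25
Best route has total 19.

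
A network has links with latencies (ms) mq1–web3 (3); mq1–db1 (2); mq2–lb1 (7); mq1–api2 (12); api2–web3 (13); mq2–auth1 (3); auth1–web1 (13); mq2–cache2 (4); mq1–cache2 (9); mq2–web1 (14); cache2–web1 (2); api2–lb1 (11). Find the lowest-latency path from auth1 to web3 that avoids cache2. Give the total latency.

34

Candidate routes:
auth1 → web1 → mq2 → lb1 → api2 → mq1 → web3: 13 + 14 + 7 + 11 + 12 + 3 = 60
auth1 → web1 → mq2 → lb1 → api2 → web3: 13 + 14 + 7 + 11 + 13 = 58
auth1 → mq2 → lb1 → api2 → web3: 3 + 7 + 11 + 13 = 34
auth1 → mq2 → lb1 → api2 → mq1 → web3: 3 + 7 + 11 + 12 + 3 = 36
Best route has total 34 ms.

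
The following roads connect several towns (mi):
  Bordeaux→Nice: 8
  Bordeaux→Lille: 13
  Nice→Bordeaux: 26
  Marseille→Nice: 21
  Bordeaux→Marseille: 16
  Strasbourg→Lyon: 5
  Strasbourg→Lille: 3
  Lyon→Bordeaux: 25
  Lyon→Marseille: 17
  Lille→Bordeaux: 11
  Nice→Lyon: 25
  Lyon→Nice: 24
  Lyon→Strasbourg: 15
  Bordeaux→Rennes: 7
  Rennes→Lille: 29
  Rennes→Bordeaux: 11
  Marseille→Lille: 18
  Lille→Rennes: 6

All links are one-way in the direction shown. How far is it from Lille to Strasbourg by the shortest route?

59

Routes from Lille to Strasbourg:
Lille-Bordeaux-Nice-Lyon-Strasbourg: 11 + 8 + 25 + 15 = 59
Lille-Rennes-Bordeaux-Marseille-Nice-Lyon-Strasbourg: 6 + 11 + 16 + 21 + 25 + 15 = 94
Lille-Bordeaux-Marseille-Nice-Lyon-Strasbourg: 11 + 16 + 21 + 25 + 15 = 88
Lille-Rennes-Bordeaux-Nice-Lyon-Strasbourg: 6 + 11 + 8 + 25 + 15 = 65
Shortest: 59 mi.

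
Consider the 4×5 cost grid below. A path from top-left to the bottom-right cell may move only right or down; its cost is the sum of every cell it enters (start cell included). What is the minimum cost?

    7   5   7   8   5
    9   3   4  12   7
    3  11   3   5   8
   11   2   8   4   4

Path [0,0] -> [0,1] -> [1,1] -> [1,2] -> [2,2] -> [2,3] -> [3,3] -> [3,4]: 7 + 5 + 3 + 4 + 3 + 5 + 4 + 4 = 35.
For comparison, the top-then-right route costs 51.

35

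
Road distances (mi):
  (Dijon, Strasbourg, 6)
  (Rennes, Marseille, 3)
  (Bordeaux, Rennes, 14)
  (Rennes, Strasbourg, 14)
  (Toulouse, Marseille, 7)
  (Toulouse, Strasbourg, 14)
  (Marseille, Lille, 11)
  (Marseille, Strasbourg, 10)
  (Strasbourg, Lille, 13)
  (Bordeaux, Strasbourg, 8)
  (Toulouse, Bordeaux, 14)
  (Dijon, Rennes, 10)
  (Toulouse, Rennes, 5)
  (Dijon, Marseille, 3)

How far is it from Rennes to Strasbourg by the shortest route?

Checking several routes:
Rennes→Dijon→Strasbourg: 10 + 6 = 16
Rennes→Strasbourg: 14
Rennes→Marseille→Dijon→Strasbourg: 3 + 3 + 6 = 12
Rennes→Marseille→Strasbourg: 3 + 10 = 13
Shortest: 12 mi.

12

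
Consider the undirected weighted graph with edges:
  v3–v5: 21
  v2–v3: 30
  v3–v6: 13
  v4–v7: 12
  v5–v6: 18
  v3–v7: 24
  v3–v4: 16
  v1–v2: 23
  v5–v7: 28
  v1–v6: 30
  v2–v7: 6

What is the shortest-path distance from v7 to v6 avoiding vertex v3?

Paths from v7 to v6 avoiding v3:
v7 -> v5 -> v6: 28 + 18 = 46
v7 -> v2 -> v1 -> v6: 6 + 23 + 30 = 59
The minimum is 46.

46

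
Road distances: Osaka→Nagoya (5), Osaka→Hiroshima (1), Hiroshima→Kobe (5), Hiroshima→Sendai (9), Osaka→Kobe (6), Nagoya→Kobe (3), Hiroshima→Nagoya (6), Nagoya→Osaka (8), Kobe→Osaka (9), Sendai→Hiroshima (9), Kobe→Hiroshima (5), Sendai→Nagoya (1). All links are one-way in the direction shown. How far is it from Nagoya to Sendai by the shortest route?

Candidate routes:
Nagoya -> Osaka -> Hiroshima -> Sendai: 8 + 1 + 9 = 18
Nagoya -> Kobe -> Osaka -> Hiroshima -> Sendai: 3 + 9 + 1 + 9 = 22
Nagoya -> Osaka -> Kobe -> Hiroshima -> Sendai: 8 + 6 + 5 + 9 = 28
Nagoya -> Kobe -> Hiroshima -> Sendai: 3 + 5 + 9 = 17
Shortest: 17.

17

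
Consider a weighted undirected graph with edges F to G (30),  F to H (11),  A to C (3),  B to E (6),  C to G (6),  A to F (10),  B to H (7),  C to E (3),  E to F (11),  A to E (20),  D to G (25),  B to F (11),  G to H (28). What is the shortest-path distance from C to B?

9

Comparing a few candidate routes:
C - A - E - B: 3 + 20 + 6 = 29
C - E - F - B: 3 + 11 + 11 = 25
C - A - F - B: 3 + 10 + 11 = 24
C - E - B: 3 + 6 = 9
Shortest: 9.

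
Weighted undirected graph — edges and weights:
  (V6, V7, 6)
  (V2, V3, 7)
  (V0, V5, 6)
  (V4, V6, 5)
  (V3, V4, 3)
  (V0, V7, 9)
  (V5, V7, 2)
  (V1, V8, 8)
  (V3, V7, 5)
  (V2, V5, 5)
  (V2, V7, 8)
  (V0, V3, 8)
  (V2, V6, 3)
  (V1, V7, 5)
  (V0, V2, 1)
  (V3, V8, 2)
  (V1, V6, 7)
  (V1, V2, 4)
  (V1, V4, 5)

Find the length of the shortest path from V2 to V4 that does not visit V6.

9

Comparing a few candidate routes:
V2-V0-V3-V4: 1 + 8 + 3 = 12
V2-V3-V4: 7 + 3 = 10
V2-V1-V4: 4 + 5 = 9
V2-V5-V7-V3-V4: 5 + 2 + 5 + 3 = 15
V2-V7-V3-V4: 8 + 5 + 3 = 16
V2-V5-V7-V1-V4: 5 + 2 + 5 + 5 = 17
The minimum is 9.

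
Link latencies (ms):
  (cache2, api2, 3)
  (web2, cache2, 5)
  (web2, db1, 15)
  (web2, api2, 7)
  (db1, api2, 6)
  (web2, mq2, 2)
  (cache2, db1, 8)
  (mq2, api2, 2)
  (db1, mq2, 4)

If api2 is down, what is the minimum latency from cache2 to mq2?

Candidate routes:
cache2 → db1 → mq2: 8 + 4 = 12
cache2 → web2 → db1 → mq2: 5 + 15 + 4 = 24
cache2 → web2 → mq2: 5 + 2 = 7
cache2 → db1 → web2 → mq2: 8 + 15 + 2 = 25
Shortest: 7 ms.

7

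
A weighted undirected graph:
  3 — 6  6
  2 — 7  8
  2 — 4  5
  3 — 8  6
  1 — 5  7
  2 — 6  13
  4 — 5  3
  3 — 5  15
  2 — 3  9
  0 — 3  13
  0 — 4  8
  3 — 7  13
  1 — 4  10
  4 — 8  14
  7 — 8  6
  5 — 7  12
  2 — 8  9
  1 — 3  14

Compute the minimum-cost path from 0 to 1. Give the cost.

18

Comparing a few candidate routes:
0 → 4 → 1: 8 + 10 = 18
0 → 4 → 2 → 3 → 1: 8 + 5 + 9 + 14 = 36
0 → 3 → 5 → 1: 13 + 15 + 7 = 35
0 → 3 → 1: 13 + 14 = 27
0 → 4 → 5 → 1: 8 + 3 + 7 = 18
0 → 3 → 2 → 4 → 5 → 1: 13 + 9 + 5 + 3 + 7 = 37
Best route has total 18.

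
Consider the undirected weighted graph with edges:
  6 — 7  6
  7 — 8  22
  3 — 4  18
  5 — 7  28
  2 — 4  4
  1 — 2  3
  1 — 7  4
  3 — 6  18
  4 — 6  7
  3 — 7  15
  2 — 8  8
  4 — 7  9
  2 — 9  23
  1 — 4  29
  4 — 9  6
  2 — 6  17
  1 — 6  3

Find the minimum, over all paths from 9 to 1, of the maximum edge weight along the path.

A few of the 9→1 routes:
9-4-7-1: max(6, 9, 4) = 9
9-4-6-7-1: max(6, 7, 6, 4) = 7
9-4-6-1: max(6, 7, 3) = 7
9-4-2-1: max(6, 4, 3) = 6
The minimum achievable maximum is 6.

6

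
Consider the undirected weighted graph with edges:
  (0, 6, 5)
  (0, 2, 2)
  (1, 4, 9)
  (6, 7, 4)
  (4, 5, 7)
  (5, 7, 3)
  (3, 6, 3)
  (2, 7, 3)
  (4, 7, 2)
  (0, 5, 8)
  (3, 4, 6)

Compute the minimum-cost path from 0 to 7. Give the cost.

Some routes from 0 to 7:
0 - 6 - 7: 5 + 4 = 9
0 - 2 - 7: 2 + 3 = 5
0 - 5 - 7: 8 + 3 = 11
0 - 6 - 3 - 4 - 7: 5 + 3 + 6 + 2 = 16
Best route has total 5.

5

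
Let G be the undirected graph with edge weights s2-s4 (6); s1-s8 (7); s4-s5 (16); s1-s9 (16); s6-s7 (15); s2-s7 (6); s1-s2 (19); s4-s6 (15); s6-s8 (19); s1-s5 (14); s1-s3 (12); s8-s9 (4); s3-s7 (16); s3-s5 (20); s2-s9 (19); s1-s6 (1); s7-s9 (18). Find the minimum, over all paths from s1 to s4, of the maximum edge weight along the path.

15

Comparing a few candidate routes:
s1-s6-s7-s2-s4: max(1, 15, 6, 6) = 15
s1-s6-s4: max(1, 15) = 15
s1-s5-s4: max(14, 16) = 16
s1-s3-s7-s6-s4: max(12, 16, 15, 15) = 16
s1-s3-s7-s2-s4: max(12, 16, 6, 6) = 16
s1-s8-s9-s7-s6-s4: max(7, 4, 18, 15, 15) = 18
Best route has worst link 15.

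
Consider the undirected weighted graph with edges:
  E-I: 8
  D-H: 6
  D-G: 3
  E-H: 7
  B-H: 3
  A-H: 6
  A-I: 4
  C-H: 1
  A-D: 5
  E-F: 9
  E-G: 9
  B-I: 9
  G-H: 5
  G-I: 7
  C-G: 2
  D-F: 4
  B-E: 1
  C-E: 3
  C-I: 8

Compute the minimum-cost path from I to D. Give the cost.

A few of the I→D routes:
I→G→D: 7 + 3 = 10
I→C→G→D: 8 + 2 + 3 = 13
I→A→D: 4 + 5 = 9
I→C→H→D: 8 + 1 + 6 = 15
I→A→H→D: 4 + 6 + 6 = 16
I→A→H→C→G→D: 4 + 6 + 1 + 2 + 3 = 16
The minimum is 9.

9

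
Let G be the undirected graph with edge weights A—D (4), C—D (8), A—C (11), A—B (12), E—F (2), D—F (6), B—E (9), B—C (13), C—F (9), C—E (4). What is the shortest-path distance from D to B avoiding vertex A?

Checking several routes:
D-F-E-C-B: 6 + 2 + 4 + 13 = 25
D-F-E-B: 6 + 2 + 9 = 17
D-C-E-B: 8 + 4 + 9 = 21
D-C-B: 8 + 13 = 21
Best route has total 17.

17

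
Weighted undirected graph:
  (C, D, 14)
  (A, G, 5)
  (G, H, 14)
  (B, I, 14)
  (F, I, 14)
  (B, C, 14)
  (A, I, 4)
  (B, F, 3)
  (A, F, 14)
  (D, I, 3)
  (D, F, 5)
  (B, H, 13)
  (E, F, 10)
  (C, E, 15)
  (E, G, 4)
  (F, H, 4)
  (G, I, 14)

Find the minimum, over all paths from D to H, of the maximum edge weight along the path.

5

Comparing a few candidate routes:
D -> I -> F -> B -> H: max(3, 14, 3, 13) = 14
D -> F -> H: max(5, 4) = 5
D -> I -> A -> G -> E -> F -> H: max(3, 4, 5, 4, 10, 4) = 10
D -> I -> F -> H: max(3, 14, 4) = 14
D -> F -> B -> H: max(5, 3, 13) = 13
D -> I -> A -> G -> E -> F -> B -> H: max(3, 4, 5, 4, 10, 3, 13) = 13
Best route has worst link 5.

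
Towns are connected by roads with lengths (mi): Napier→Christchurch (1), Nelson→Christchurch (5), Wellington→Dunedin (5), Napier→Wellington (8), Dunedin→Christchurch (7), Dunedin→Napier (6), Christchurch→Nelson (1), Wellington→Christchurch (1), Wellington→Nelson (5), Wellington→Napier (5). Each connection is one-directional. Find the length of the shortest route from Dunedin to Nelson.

8

Paths from Dunedin to Nelson:
Dunedin→Christchurch→Nelson: 7 + 1 = 8
Dunedin→Napier→Wellington→Christchurch→Nelson: 6 + 8 + 1 + 1 = 16
Dunedin→Napier→Christchurch→Nelson: 6 + 1 + 1 = 8
Dunedin→Napier→Wellington→Nelson: 6 + 8 + 5 = 19
Best route has total 8 mi.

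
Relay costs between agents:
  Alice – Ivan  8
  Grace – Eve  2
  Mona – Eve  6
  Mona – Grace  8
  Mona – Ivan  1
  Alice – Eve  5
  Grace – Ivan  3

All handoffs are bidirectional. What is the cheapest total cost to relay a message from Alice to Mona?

Some routes from Alice to Mona:
Alice-Ivan-Mona: 8 + 1 = 9
Alice-Eve-Grace-Ivan-Mona: 5 + 2 + 3 + 1 = 11
Alice-Eve-Grace-Mona: 5 + 2 + 8 = 15
Alice-Eve-Mona: 5 + 6 = 11
Best route has total 9.

9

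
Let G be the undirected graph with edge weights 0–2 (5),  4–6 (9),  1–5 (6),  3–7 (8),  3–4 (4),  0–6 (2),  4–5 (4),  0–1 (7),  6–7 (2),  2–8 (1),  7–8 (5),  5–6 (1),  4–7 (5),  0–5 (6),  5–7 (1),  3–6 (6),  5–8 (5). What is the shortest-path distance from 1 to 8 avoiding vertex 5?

13

Some routes from 1 to 8 avoiding 5:
1 - 0 - 6 - 4 - 7 - 8: 7 + 2 + 9 + 5 + 5 = 28
1 - 0 - 6 - 3 - 4 - 7 - 8: 7 + 2 + 6 + 4 + 5 + 5 = 29
1 - 0 - 6 - 7 - 8: 7 + 2 + 2 + 5 = 16
1 - 0 - 2 - 8: 7 + 5 + 1 = 13
1 - 0 - 6 - 3 - 7 - 8: 7 + 2 + 6 + 8 + 5 = 28
The minimum is 13.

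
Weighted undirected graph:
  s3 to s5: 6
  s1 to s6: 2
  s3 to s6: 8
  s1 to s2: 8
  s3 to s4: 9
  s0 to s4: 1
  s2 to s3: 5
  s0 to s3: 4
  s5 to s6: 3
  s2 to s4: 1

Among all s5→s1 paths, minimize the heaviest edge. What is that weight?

3

A few of the s5→s1 routes:
s5-s3-s0-s4-s2-s1: max(6, 4, 1, 1, 8) = 8
s5-s6-s3-s2-s1: max(3, 8, 5, 8) = 8
s5-s6-s1: max(3, 2) = 3
s5-s3-s2-s1: max(6, 5, 8) = 8
s5-s3-s6-s1: max(6, 8, 2) = 8
s5-s6-s3-s0-s4-s2-s1: max(3, 8, 4, 1, 1, 8) = 8
The minimum achievable maximum is 3.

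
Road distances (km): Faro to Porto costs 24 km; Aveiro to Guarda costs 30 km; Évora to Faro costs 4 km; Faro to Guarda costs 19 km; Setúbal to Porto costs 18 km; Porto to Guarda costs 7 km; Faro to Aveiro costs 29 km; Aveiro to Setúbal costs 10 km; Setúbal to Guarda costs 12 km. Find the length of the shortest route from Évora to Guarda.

Comparing a few candidate routes:
Évora→Faro→Porto→Guarda: 4 + 24 + 7 = 35
Évora→Faro→Aveiro→Setúbal→Guarda: 4 + 29 + 10 + 12 = 55
Évora→Faro→Aveiro→Guarda: 4 + 29 + 30 = 63
Évora→Faro→Porto→Setúbal→Guarda: 4 + 24 + 18 + 12 = 58
Évora→Faro→Guarda: 4 + 19 = 23
Évora→Faro→Aveiro→Setúbal→Porto→Guarda: 4 + 29 + 10 + 18 + 7 = 68
Best route has total 23 km.

23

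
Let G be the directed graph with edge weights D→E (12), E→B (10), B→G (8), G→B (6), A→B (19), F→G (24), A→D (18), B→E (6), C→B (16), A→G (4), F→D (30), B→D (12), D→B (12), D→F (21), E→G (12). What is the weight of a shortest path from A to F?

39

Paths from A to F:
A -> B -> D -> F: 19 + 12 + 21 = 52
A -> G -> B -> D -> F: 4 + 6 + 12 + 21 = 43
A -> D -> F: 18 + 21 = 39
Best route has total 39.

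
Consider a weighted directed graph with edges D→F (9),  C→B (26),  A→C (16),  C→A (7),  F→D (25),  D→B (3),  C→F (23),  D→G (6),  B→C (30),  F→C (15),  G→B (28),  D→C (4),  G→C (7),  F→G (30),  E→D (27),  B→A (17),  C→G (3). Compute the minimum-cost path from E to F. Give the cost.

Checking several routes:
E-D-B-C-F: 27 + 3 + 30 + 23 = 83
E-D-F: 27 + 9 = 36
E-D-G-C-F: 27 + 6 + 7 + 23 = 63
E-D-C-F: 27 + 4 + 23 = 54
The minimum is 36.

36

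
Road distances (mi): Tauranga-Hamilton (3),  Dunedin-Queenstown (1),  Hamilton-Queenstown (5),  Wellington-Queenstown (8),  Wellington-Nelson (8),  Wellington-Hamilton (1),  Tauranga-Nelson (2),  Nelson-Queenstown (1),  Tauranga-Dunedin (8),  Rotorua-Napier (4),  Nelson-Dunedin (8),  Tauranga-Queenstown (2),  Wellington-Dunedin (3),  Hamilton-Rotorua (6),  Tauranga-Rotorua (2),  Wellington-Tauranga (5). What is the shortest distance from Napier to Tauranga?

Checking several routes:
Napier - Rotorua - Hamilton - Tauranga: 4 + 6 + 3 = 13
Napier - Rotorua - Hamilton - Wellington - Dunedin - Queenstown - Tauranga: 4 + 6 + 1 + 3 + 1 + 2 = 17
Napier - Rotorua - Hamilton - Wellington - Tauranga: 4 + 6 + 1 + 5 = 16
Napier - Rotorua - Tauranga: 4 + 2 = 6
Napier - Rotorua - Hamilton - Queenstown - Tauranga: 4 + 6 + 5 + 2 = 17
Napier - Rotorua - Hamilton - Wellington - Dunedin - Queenstown - Nelson - Tauranga: 4 + 6 + 1 + 3 + 1 + 1 + 2 = 18
Shortest: 6 mi.

6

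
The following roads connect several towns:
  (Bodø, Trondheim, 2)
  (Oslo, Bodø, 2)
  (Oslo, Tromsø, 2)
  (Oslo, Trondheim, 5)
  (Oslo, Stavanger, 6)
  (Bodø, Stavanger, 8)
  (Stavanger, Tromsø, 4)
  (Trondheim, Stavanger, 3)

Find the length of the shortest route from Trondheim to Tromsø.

Comparing a few candidate routes:
Trondheim→Stavanger→Tromsø: 3 + 4 = 7
Trondheim→Bodø→Oslo→Tromsø: 2 + 2 + 2 = 6
Trondheim→Stavanger→Oslo→Tromsø: 3 + 6 + 2 = 11
Trondheim→Bodø→Stavanger→Tromsø: 2 + 8 + 4 = 14
Trondheim→Oslo→Tromsø: 5 + 2 = 7
Trondheim→Bodø→Oslo→Stavanger→Tromsø: 2 + 2 + 6 + 4 = 14
The minimum is 6.

6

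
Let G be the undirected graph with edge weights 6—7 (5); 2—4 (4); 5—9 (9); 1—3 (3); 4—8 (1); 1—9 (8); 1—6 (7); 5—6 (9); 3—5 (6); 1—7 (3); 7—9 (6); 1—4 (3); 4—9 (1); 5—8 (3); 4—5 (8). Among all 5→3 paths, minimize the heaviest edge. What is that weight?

Checking several routes:
5→8→4→1→3: max(3, 1, 3, 3) = 3
5→8→4→9→7→6→1→3: max(3, 1, 1, 6, 5, 7, 3) = 7
5→3: max(6) = 6
5→8→4→9→7→1→3: max(3, 1, 1, 6, 3, 3) = 6
Best route has worst link 3.

3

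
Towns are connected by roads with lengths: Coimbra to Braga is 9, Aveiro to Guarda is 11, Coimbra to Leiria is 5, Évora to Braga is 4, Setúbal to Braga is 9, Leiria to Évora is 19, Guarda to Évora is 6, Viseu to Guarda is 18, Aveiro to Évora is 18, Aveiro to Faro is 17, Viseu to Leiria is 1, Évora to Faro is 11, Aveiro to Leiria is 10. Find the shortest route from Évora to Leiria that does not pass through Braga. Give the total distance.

19

Checking several routes:
Évora -> Aveiro -> Leiria: 18 + 10 = 28
Évora -> Leiria: 19
Évora -> Guarda -> Aveiro -> Leiria: 6 + 11 + 10 = 27
Évora -> Guarda -> Viseu -> Leiria: 6 + 18 + 1 = 25
Best route has total 19.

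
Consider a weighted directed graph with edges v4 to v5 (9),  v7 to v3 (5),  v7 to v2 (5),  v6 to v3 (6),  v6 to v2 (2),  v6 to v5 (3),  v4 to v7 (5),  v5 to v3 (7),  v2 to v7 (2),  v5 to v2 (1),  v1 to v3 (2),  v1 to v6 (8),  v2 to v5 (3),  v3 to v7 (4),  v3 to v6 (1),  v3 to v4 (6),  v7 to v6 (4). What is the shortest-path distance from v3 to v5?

4

Checking several routes:
v3 → v6 → v2 → v5: 1 + 2 + 3 = 6
v3 → v7 → v6 → v5: 4 + 4 + 3 = 11
v3 → v6 → v5: 1 + 3 = 4
Best route has total 4.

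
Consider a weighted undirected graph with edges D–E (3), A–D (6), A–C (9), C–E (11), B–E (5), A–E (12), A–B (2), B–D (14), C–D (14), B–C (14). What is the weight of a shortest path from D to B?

8

Some routes from D to B:
D→E→B: 3 + 5 = 8
D→A→B: 6 + 2 = 8
D→E→A→B: 3 + 12 + 2 = 17
D→B: 14
Shortest: 8.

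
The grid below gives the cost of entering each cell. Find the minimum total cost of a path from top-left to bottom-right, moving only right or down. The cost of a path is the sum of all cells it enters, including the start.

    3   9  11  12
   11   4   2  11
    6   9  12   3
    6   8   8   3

35

Best path: (0,0) -> (0,1) -> (1,1) -> (1,2) -> (1,3) -> (2,3) -> (3,3)
Cost: 3 + 9 + 4 + 2 + 11 + 3 + 3 = 35
For comparison, the top-then-right route costs 52.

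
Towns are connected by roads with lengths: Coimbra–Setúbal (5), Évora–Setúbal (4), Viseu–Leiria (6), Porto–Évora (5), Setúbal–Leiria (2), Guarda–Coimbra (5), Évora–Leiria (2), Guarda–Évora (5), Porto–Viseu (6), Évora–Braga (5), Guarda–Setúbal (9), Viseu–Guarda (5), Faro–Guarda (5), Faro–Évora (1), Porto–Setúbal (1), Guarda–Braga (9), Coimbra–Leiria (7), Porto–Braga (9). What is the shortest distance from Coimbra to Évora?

9

Some routes from Coimbra to Évora:
Coimbra - Leiria - Évora: 7 + 2 = 9
Coimbra - Setúbal - Leiria - Évora: 5 + 2 + 2 = 9
Coimbra - Setúbal - Porto - Évora: 5 + 1 + 5 = 11
Coimbra - Setúbal - Évora: 5 + 4 = 9
Coimbra - Guarda - Faro - Évora: 5 + 5 + 1 = 11
Coimbra - Guarda - Évora: 5 + 5 = 10
Shortest: 9.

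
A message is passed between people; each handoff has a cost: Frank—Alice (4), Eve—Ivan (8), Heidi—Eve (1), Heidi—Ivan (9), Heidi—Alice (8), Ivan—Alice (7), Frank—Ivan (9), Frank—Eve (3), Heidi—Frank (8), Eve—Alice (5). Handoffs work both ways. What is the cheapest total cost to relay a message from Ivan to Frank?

9

Some routes from Ivan to Frank:
Ivan → Alice → Frank: 7 + 4 = 11
Ivan → Heidi → Frank: 9 + 8 = 17
Ivan → Alice → Eve → Frank: 7 + 5 + 3 = 15
Ivan → Heidi → Eve → Frank: 9 + 1 + 3 = 13
Ivan → Eve → Frank: 8 + 3 = 11
Ivan → Frank: 9
Best route has total 9.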